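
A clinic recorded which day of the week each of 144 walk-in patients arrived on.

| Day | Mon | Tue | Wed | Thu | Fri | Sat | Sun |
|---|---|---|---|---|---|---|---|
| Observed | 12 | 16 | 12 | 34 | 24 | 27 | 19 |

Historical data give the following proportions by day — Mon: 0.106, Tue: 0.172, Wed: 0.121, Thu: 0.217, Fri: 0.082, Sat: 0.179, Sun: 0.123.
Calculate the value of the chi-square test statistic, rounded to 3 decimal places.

18.473

Expected counts E_i = n·p_i: 144×0.106 = 15.264, 144×0.172 = 24.768, 144×0.121 = 17.424, 144×0.217 = 31.248, 144×0.082 = 11.808, 144×0.179 = 25.776, 144×0.123 = 17.712.
cat         O        E   (O−E)²/E
Mon        12   15.264     0.6980
Tue        16   24.768     3.1039
Wed        12   17.424     1.6885
Thu        34   31.248     0.2424
Fri        24   11.808    12.5885
Sat        27   25.776     0.0581
Sun        19   17.712     0.0937
Sum = 18.473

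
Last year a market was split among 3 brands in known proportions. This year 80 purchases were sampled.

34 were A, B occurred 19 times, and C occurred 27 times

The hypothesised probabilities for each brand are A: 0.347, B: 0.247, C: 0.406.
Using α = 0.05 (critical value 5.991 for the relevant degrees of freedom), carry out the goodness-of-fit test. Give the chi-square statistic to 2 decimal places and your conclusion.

Expected counts E_i = n·p_i: 80×0.347 = 27.76, 80×0.247 = 19.76, 80×0.406 = 32.48.
cat         O        E   (O−E)²/E
A          34    27.76      1.403
B          19    19.76      0.029
C          27    32.48      0.925
Sum = 2.36
df = 2. Since 2.36 < 5.991, we do not reject H₀.

2.36; do not reject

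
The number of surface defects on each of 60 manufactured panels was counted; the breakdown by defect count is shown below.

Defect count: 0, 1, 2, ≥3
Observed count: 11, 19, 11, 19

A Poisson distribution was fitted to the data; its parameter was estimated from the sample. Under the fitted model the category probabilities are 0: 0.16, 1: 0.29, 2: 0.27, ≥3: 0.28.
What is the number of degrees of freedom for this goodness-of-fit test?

There are k = 4 categories and 1 parameter estimated from the data, so df = 4 − 1 − 1 = 2.

2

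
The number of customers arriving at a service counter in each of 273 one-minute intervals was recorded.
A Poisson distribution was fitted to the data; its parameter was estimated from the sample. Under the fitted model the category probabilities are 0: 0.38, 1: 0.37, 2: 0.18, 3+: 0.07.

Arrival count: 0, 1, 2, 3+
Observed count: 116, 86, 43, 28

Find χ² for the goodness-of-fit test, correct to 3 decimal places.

Expected counts E_i = n·p_i: 273×0.38 = 103.74, 273×0.37 = 101.01, 273×0.18 = 49.14, 273×0.07 = 19.11.
0: (116 − 103.74)²/103.74 = 150.3076/103.74 = 1.4489
1: (86 − 101.01)²/101.01 = 225.3001/101.01 = 2.2305
2: (43 − 49.14)²/49.14 = 37.6996/49.14 = 0.7672
3+: (28 − 19.11)²/19.11 = 79.0321/19.11 = 4.1356
Sum = 8.582

8.582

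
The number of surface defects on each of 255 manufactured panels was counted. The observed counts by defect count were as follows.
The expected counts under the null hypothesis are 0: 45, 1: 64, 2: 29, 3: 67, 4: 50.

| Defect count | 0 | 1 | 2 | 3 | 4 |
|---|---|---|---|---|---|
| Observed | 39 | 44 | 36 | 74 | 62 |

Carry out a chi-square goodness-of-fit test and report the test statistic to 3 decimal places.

cat         O        E   (O−E)²/E
0          39       45     0.8000
1          44       64     6.2500
2          36       29     1.6897
3          74       67     0.7313
4          62       50     2.8800
Sum = 12.351

12.351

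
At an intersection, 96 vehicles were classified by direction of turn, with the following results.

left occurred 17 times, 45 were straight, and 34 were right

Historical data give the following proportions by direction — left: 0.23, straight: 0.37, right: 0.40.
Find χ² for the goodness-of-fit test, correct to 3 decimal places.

Expected counts E_i = n·p_i: 96×0.23 = 22.08, 96×0.37 = 35.52, 96×0.40 = 38.4.
χ² = (17−22.08)²/22.08 + (45−35.52)²/35.52 + (34−38.4)²/38.4
   = 1.1688 + 2.5301 + 0.5042
Sum = 4.203

4.203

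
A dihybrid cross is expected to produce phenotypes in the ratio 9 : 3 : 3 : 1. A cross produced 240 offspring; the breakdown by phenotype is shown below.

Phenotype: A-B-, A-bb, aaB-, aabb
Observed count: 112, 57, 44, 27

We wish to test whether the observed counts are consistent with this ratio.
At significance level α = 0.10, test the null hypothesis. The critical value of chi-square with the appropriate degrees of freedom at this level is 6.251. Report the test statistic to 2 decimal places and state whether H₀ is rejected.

Ratio total = 16. Expected counts: 240×9/16 = 135, 240×3/16 = 45, 240×3/16 = 45, 240×1/16 = 15.
χ² = (112−135)²/135 + (57−45)²/45 + (44−45)²/45 + (27−15)²/15
   = 3.919 + 3.200 + 0.022 + 9.600
Sum = 16.74
df = 3. Since 16.74 > 6.251, we reject H₀.

16.74; reject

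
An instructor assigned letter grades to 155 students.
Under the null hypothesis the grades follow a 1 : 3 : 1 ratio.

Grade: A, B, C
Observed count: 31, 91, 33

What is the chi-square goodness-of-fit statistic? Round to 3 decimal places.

0.172

Ratio total = 5. Expected counts: 155×1/5 = 31, 155×3/5 = 93, 155×1/5 = 31.
χ² = (31−31)²/31 + (91−93)²/93 + (33−31)²/31
   = 0.0000 + 0.0430 + 0.1290
Sum = 0.172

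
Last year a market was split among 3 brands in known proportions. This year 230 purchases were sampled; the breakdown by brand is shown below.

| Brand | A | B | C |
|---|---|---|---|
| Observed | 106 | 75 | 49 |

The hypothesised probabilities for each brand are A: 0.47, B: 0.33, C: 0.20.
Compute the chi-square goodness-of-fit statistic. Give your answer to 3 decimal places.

Expected counts E_i = n·p_i: 230×0.47 = 108.1, 230×0.33 = 75.9, 230×0.20 = 46.
A: (106 − 108.1)²/108.1 = 4.41/108.1 = 0.0408
B: (75 − 75.9)²/75.9 = 0.81/75.9 = 0.0107
C: (49 − 46)²/46 = 9/46 = 0.1957
Sum = 0.247

0.247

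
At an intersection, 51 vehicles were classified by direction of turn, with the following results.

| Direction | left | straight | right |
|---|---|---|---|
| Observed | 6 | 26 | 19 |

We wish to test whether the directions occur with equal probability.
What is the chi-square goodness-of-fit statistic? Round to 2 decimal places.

12.12

Expected count for each of the 3 categories: 51/3 = 17.
χ² = (6−17)²/17 + (26−17)²/17 + (19−17)²/17
   = 7.118 + 4.765 + 0.235
Sum = 12.12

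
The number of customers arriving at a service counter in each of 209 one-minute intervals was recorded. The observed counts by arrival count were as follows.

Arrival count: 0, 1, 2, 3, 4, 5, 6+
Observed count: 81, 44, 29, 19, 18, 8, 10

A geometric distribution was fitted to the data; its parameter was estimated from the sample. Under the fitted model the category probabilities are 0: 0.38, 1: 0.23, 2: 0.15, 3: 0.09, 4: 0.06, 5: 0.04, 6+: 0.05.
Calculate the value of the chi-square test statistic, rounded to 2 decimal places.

Expected counts E_i = n·p_i: 209×0.38 = 79.42, 209×0.23 = 48.07, 209×0.15 = 31.35, 209×0.09 = 18.81, 209×0.06 = 12.54, 209×0.04 = 8.36, 209×0.05 = 10.45.
0: (81 − 79.42)²/79.42 = 2.4964/79.42 = 0.031
1: (44 − 48.07)²/48.07 = 16.5649/48.07 = 0.345
2: (29 − 31.35)²/31.35 = 5.5225/31.35 = 0.176
3: (19 − 18.81)²/18.81 = 0.0361/18.81 = 0.002
4: (18 − 12.54)²/12.54 = 29.8116/12.54 = 2.377
5: (8 − 8.36)²/8.36 = 0.1296/8.36 = 0.016
6+: (10 − 10.45)²/10.45 = 0.2025/10.45 = 0.019
Sum = 2.97

2.97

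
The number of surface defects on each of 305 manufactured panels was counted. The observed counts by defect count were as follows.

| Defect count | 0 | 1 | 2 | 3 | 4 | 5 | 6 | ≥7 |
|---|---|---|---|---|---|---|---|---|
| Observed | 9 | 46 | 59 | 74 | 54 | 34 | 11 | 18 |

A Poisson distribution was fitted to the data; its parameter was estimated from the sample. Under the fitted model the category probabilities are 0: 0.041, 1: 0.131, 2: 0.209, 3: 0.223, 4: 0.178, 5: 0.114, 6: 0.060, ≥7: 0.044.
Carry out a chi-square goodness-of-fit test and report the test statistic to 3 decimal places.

7.271

Expected counts E_i = n·p_i: 305×0.041 = 12.505, 305×0.131 = 39.955, 305×0.209 = 63.745, 305×0.223 = 68.015, 305×0.178 = 54.29, 305×0.114 = 34.77, 305×0.060 = 18.3, 305×0.044 = 13.42.
cat         O        E   (O−E)²/E
0           9   12.505     0.9824
1          46   39.955     0.9146
2          59   63.745     0.3532
3          74   68.015     0.5267
4          54    54.29     0.0015
5          34    34.77     0.0171
6          11     18.3     2.9120
≥7         18    13.42     1.5631
Sum = 7.271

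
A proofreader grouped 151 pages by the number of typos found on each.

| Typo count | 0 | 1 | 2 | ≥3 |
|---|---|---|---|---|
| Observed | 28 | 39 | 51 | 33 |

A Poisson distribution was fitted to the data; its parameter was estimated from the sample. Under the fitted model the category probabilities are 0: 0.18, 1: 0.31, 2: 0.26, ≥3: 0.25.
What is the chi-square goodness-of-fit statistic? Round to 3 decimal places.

5.436

Expected counts E_i = n·p_i: 151×0.18 = 27.18, 151×0.31 = 46.81, 151×0.26 = 39.26, 151×0.25 = 37.75.
cat         O        E   (O−E)²/E
0          28    27.18     0.0247
1          39    46.81     1.3031
2          51    39.26     3.5106
≥3         33    37.75     0.5977
Sum = 5.436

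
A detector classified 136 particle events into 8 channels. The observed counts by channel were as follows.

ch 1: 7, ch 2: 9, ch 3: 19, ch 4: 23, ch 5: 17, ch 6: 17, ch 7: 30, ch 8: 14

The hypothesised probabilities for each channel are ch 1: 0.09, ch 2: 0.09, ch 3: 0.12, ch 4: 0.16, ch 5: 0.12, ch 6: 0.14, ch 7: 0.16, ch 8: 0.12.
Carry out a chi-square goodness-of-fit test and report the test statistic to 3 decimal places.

Expected counts E_i = n·p_i: 136×0.09 = 12.24, 136×0.09 = 12.24, 136×0.12 = 16.32, 136×0.16 = 21.76, 136×0.12 = 16.32, 136×0.14 = 19.04, 136×0.16 = 21.76, 136×0.12 = 16.32.
cat         O        E   (O−E)²/E
ch 1        7    12.24     2.2433
ch 2        9    12.24     0.8576
ch 3       19    16.32     0.4401
ch 4       23    21.76     0.0707
ch 5       17    16.32     0.0283
ch 6       17    19.04     0.2186
ch 7       30    21.76     3.1203
ch 8       14    16.32     0.3298
Sum = 7.309

7.309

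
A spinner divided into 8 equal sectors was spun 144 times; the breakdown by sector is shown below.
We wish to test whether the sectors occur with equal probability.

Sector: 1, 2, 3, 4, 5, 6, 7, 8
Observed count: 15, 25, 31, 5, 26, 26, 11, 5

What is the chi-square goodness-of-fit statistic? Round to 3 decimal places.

41.222

Expected count for each of the 8 categories: 144/8 = 18.
χ² = (15−18)²/18 + (25−18)²/18 + (31−18)²/18 + (5−18)²/18 + (26−18)²/18 + (26−18)²/18 + (11−18)²/18 + (5−18)²/18
   = 0.5000 + 2.7222 + 9.3889 + 9.3889 + 3.5556 + 3.5556 + 2.7222 + 9.3889
Sum = 41.222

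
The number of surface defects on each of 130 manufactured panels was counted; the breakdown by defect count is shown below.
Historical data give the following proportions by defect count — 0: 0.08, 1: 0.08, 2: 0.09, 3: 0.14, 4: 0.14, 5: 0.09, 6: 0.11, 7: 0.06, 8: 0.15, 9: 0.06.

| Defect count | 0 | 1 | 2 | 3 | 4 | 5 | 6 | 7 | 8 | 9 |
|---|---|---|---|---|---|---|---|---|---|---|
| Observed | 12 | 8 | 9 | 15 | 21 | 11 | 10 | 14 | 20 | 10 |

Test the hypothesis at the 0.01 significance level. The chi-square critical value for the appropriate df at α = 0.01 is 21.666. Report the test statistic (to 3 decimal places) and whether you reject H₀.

9.313; do not reject

Expected counts E_i = n·p_i: 130×0.08 = 10.4, 130×0.08 = 10.4, 130×0.09 = 11.7, 130×0.14 = 18.2, 130×0.14 = 18.2, 130×0.09 = 11.7, 130×0.11 = 14.3, 130×0.06 = 7.8, 130×0.15 = 19.5, 130×0.06 = 7.8.
cat         O        E   (O−E)²/E
0          12     10.4     0.2462
1           8     10.4     0.5538
2           9     11.7     0.6231
3          15     18.2     0.5626
4          21     18.2     0.4308
5          11     11.7     0.0419
6          10     14.3     1.2930
7          14      7.8     4.9282
8          20     19.5     0.0128
9          10      7.8     0.6205
Sum = 9.313
df = 9. Since 9.313 < 21.666, we do not reject H₀.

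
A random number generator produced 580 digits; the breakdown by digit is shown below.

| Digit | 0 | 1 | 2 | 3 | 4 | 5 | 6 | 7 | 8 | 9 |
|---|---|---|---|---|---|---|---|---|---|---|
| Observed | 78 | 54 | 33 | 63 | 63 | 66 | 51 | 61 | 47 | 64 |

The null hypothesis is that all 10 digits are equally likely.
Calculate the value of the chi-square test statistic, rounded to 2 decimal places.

23.62

Expected count for each of the 10 categories: 580/10 = 58.
0: (78 − 58)²/58 = 400/58 = 6.897
1: (54 − 58)²/58 = 16/58 = 0.276
2: (33 − 58)²/58 = 625/58 = 10.776
3: (63 − 58)²/58 = 25/58 = 0.431
4: (63 − 58)²/58 = 25/58 = 0.431
5: (66 − 58)²/58 = 64/58 = 1.103
6: (51 − 58)²/58 = 49/58 = 0.845
7: (61 − 58)²/58 = 9/58 = 0.155
8: (47 − 58)²/58 = 121/58 = 2.086
9: (64 − 58)²/58 = 36/58 = 0.621
Sum = 23.62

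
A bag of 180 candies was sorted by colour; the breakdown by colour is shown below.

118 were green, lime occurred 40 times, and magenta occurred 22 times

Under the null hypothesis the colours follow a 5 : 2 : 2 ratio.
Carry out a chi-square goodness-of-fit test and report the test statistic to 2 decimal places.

11.34

Ratio total = 9. Expected counts: 180×5/9 = 100, 180×2/9 = 40, 180×2/9 = 40.
cat          O        E   (O−E)²/E
green      118      100      3.240
lime        40       40      0.000
magenta     22       40      8.100
Sum = 11.34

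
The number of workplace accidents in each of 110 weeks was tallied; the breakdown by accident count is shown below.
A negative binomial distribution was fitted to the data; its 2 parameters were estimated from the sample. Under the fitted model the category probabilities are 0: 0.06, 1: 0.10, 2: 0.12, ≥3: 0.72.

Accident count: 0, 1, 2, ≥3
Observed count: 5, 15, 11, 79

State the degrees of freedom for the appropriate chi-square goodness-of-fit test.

There are k = 4 categories and 2 parameters estimated from the data, so df = 4 − 1 − 2 = 1.

1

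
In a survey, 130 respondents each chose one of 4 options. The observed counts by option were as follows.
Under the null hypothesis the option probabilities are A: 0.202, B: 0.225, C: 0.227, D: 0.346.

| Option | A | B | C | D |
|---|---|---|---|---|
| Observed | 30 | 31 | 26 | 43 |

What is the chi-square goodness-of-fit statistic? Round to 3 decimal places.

Expected counts E_i = n·p_i: 130×0.202 = 26.26, 130×0.225 = 29.25, 130×0.227 = 29.51, 130×0.346 = 44.98.
χ² = (30−26.26)²/26.26 + (31−29.25)²/29.25 + (26−29.51)²/29.51 + (43−44.98)²/44.98
   = 0.5327 + 0.1047 + 0.4175 + 0.0872
Sum = 1.142

1.142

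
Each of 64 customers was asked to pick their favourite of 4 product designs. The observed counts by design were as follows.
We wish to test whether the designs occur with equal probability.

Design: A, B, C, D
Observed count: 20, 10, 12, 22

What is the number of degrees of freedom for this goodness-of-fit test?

There are k = 4 categories and no parameters were estimated from the data, so df = 4 − 1 = 3.

3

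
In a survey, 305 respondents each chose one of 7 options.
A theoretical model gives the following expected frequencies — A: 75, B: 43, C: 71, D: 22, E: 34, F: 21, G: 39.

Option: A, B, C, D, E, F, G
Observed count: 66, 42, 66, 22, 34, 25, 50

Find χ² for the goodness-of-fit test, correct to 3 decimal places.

5.320

A: (66 − 75)²/75 = 81/75 = 1.0800
B: (42 − 43)²/43 = 1/43 = 0.0233
C: (66 − 71)²/71 = 25/71 = 0.3521
D: (22 − 22)²/22 = 0/22 = 0.0000
E: (34 − 34)²/34 = 0/34 = 0.0000
F: (25 − 21)²/21 = 16/21 = 0.7619
G: (50 − 39)²/39 = 121/39 = 3.1026
Sum = 5.320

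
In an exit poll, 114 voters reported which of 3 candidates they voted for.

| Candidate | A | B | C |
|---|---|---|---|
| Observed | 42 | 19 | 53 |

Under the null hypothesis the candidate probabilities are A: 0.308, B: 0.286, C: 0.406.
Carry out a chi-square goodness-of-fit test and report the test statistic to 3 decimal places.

8.002

Expected counts E_i = n·p_i: 114×0.308 = 35.112, 114×0.286 = 32.604, 114×0.406 = 46.284.
A: (42 − 35.112)²/35.112 = 47.444544/35.112 = 1.3512
B: (19 − 32.604)²/32.604 = 185.068816/32.604 = 5.6763
C: (53 − 46.284)²/46.284 = 45.104656/46.284 = 0.9745
Sum = 8.002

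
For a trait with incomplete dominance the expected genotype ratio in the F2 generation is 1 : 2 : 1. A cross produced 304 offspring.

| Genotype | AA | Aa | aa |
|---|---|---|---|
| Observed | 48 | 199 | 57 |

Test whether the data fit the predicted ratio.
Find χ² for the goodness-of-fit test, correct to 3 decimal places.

Ratio total = 4. Expected counts: 304×1/4 = 76, 304×2/4 = 152, 304×1/4 = 76.
AA: (48 − 76)²/76 = 784/76 = 10.3158
Aa: (199 − 152)²/152 = 2209/152 = 14.5329
aa: (57 − 76)²/76 = 361/76 = 4.7500
Sum = 29.599

29.599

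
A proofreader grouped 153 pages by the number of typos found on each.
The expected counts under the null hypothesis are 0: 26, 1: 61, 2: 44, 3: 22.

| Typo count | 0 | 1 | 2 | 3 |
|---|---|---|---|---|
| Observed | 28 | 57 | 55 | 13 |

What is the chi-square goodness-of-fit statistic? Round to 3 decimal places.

0: (28 − 26)²/26 = 4/26 = 0.1538
1: (57 − 61)²/61 = 16/61 = 0.2623
2: (55 − 44)²/44 = 121/44 = 2.7500
3: (13 − 22)²/22 = 81/22 = 3.6818
Sum = 6.848

6.848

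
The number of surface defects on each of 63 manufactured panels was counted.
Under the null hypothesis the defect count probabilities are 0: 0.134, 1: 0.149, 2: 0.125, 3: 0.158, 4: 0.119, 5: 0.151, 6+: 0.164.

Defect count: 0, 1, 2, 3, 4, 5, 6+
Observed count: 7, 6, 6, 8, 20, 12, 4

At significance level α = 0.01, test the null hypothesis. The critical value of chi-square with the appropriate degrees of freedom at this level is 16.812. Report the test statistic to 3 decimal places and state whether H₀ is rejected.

27.681; reject

Expected counts E_i = n·p_i: 63×0.134 = 8.442, 63×0.149 = 9.387, 63×0.125 = 7.875, 63×0.158 = 9.954, 63×0.119 = 7.497, 63×0.151 = 9.513, 63×0.164 = 10.332.
χ² = (7−8.442)²/8.442 + (6−9.387)²/9.387 + (6−7.875)²/7.875 + (8−9.954)²/9.954 + (20−7.497)²/7.497 + (12−9.513)²/9.513 + (4−10.332)²/10.332
   = 0.2463 + 1.2221 + 0.4464 + 0.3836 + 20.8517 + 0.6502 + 3.8806
Sum = 27.681
df = 6. Since 27.681 > 16.812, we reject H₀.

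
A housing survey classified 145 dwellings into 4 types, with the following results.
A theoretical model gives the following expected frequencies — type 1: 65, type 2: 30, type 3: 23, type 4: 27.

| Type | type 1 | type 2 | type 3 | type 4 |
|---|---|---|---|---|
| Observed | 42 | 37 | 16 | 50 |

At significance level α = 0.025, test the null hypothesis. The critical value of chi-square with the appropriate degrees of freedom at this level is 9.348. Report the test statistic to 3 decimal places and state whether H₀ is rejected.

31.495; reject

χ² = (42−65)²/65 + (37−30)²/30 + (16−23)²/23 + (50−27)²/27
   = 8.1385 + 1.6333 + 2.1304 + 19.5926
Sum = 31.495
df = 3. Since 31.495 > 9.348, we reject H₀.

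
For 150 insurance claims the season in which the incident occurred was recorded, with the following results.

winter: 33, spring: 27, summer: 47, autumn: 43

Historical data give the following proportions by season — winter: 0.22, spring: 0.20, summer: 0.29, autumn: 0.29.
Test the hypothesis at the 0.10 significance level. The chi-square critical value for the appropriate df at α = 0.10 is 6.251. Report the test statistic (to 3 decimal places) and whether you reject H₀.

0.587; do not reject

Expected counts E_i = n·p_i: 150×0.22 = 33, 150×0.20 = 30, 150×0.29 = 43.5, 150×0.29 = 43.5.
winter: (33 − 33)²/33 = 0/33 = 0.0000
spring: (27 − 30)²/30 = 9/30 = 0.3000
summer: (47 − 43.5)²/43.5 = 12.25/43.5 = 0.2816
autumn: (43 − 43.5)²/43.5 = 0.25/43.5 = 0.0057
Sum = 0.587
df = 3. Since 0.587 < 6.251, we do not reject H₀.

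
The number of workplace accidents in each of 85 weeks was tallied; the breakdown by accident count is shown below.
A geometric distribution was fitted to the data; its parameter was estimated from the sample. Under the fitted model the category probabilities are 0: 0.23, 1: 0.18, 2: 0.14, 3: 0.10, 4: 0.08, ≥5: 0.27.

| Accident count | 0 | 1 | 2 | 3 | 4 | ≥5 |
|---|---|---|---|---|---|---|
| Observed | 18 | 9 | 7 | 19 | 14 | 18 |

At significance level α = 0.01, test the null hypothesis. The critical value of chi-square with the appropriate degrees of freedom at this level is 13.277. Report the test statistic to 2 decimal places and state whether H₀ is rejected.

Expected counts E_i = n·p_i: 85×0.23 = 19.55, 85×0.18 = 15.3, 85×0.14 = 11.9, 85×0.10 = 8.5, 85×0.08 = 6.8, 85×0.27 = 22.95.
0: (18 − 19.55)²/19.55 = 2.4025/19.55 = 0.123
1: (9 − 15.3)²/15.3 = 39.69/15.3 = 2.594
2: (7 − 11.9)²/11.9 = 24.01/11.9 = 2.018
3: (19 − 8.5)²/8.5 = 110.25/8.5 = 12.971
4: (14 − 6.8)²/6.8 = 51.84/6.8 = 7.624
≥5: (18 − 22.95)²/22.95 = 24.5025/22.95 = 1.068
Sum = 26.40
df = 4. Since 26.40 > 13.277, we reject H₀.

26.40; reject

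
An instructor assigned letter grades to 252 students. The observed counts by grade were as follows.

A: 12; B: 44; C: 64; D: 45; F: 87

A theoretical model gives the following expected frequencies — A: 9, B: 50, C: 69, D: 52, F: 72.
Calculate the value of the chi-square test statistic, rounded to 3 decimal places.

cat         O        E   (O−E)²/E
A          12        9     1.0000
B          44       50     0.7200
C          64       69     0.3623
D          45       52     0.9423
F          87       72     3.1250
Sum = 6.150

6.150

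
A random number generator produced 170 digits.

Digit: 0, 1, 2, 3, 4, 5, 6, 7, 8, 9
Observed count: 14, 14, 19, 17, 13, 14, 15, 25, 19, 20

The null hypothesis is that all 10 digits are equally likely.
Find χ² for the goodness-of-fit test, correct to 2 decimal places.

7.53

Expected count for each of the 10 categories: 170/10 = 17.
cat         O        E   (O−E)²/E
0          14       17      0.529
1          14       17      0.529
2          19       17      0.235
3          17       17      0.000
4          13       17      0.941
5          14       17      0.529
6          15       17      0.235
7          25       17      3.765
8          19       17      0.235
9          20       17      0.529
Sum = 7.53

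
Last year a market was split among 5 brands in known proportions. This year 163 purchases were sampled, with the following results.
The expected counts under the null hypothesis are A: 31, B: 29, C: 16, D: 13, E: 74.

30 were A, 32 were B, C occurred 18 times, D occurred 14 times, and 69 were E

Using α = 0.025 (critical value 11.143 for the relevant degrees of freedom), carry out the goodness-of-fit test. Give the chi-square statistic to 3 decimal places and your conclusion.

χ² = (30−31)²/31 + (32−29)²/29 + (18−16)²/16 + (14−13)²/13 + (69−74)²/74
   = 0.0323 + 0.3103 + 0.2500 + 0.0769 + 0.3378
Sum = 1.007
df = 4. Since 1.007 < 11.143, we do not reject H₀.

1.007; do not reject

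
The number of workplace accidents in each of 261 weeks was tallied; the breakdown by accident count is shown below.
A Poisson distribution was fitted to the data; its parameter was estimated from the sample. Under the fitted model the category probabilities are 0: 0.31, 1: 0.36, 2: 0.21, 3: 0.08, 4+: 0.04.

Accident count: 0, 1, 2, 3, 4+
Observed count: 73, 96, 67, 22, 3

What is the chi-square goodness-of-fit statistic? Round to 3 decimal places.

8.891

Expected counts E_i = n·p_i: 261×0.31 = 80.91, 261×0.36 = 93.96, 261×0.21 = 54.81, 261×0.08 = 20.88, 261×0.04 = 10.44.
cat         O        E   (O−E)²/E
0          73    80.91     0.7733
1          96    93.96     0.0443
2          67    54.81     2.7111
3          22    20.88     0.0601
4+          3    10.44     5.3021
Sum = 8.891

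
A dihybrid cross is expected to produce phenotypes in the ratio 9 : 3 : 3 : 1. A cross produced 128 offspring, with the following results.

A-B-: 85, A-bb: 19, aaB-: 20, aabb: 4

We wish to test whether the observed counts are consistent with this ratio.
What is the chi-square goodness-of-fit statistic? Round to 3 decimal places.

Ratio total = 16. Expected counts: 128×9/16 = 72, 128×3/16 = 24, 128×3/16 = 24, 128×1/16 = 8.
A-B-: (85 − 72)²/72 = 169/72 = 2.3472
A-bb: (19 − 24)²/24 = 25/24 = 1.0417
aaB-: (20 − 24)²/24 = 16/24 = 0.6667
aabb: (4 − 8)²/8 = 16/8 = 2.0000
Sum = 6.056

6.056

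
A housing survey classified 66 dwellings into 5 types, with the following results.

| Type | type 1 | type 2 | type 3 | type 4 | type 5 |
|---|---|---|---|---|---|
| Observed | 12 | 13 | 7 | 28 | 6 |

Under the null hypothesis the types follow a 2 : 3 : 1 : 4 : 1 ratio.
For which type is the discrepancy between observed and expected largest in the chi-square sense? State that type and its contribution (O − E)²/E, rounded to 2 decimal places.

Ratio total = 11. Expected counts: 66×2/11 = 12, 66×3/11 = 18, 66×1/11 = 6, 66×4/11 = 24, 66×1/11 = 6.
type 1: (12 − 12)²/12 = 0/12 = 0.000
type 2: (13 − 18)²/18 = 25/18 = 1.389
type 3: (7 − 6)²/6 = 1/6 = 0.167
type 4: (28 − 24)²/24 = 16/24 = 0.667
type 5: (6 − 6)²/6 = 0/6 = 0.000
The largest term is for type 2: 1.39.

type 2, 1.39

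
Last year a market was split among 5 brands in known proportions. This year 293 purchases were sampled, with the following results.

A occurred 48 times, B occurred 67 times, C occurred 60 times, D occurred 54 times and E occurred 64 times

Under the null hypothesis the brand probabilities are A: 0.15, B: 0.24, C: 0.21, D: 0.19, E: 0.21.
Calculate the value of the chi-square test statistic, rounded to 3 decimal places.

Expected counts E_i = n·p_i: 293×0.15 = 43.95, 293×0.24 = 70.32, 293×0.21 = 61.53, 293×0.19 = 55.67, 293×0.21 = 61.53.
χ² = (48−43.95)²/43.95 + (67−70.32)²/70.32 + (60−61.53)²/61.53 + (54−55.67)²/55.67 + (64−61.53)²/61.53
   = 0.3732 + 0.1567 + 0.0380 + 0.0501 + 0.0992
Sum = 0.717

0.717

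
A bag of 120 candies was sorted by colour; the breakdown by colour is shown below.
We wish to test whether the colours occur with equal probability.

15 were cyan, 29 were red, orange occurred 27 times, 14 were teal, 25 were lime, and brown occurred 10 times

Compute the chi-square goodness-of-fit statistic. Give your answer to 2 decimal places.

15.80

Expected count for each of the 6 categories: 120/6 = 20.
cat         O        E   (O−E)²/E
cyan       15       20      1.250
red        29       20      4.050
orange     27       20      2.450
teal       14       20      1.800
lime       25       20      1.250
brown      10       20      5.000
Sum = 15.80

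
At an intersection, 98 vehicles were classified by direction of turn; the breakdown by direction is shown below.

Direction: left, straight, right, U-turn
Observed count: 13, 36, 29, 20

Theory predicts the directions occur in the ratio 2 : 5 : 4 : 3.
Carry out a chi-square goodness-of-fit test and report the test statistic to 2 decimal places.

Ratio total = 14. Expected counts: 98×2/14 = 14, 98×5/14 = 35, 98×4/14 = 28, 98×3/14 = 21.
left: (13 − 14)²/14 = 1/14 = 0.071
straight: (36 − 35)²/35 = 1/35 = 0.029
right: (29 − 28)²/28 = 1/28 = 0.036
U-turn: (20 − 21)²/21 = 1/21 = 0.048
Sum = 0.18

0.18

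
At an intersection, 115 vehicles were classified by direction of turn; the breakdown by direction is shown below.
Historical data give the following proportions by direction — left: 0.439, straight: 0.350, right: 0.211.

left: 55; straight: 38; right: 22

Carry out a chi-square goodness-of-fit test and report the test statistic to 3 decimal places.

0.741

Expected counts E_i = n·p_i: 115×0.439 = 50.485, 115×0.350 = 40.25, 115×0.211 = 24.265.
χ² = (55−50.485)²/50.485 + (38−40.25)²/40.25 + (22−24.265)²/24.265
   = 0.4038 + 0.1258 + 0.2114
Sum = 0.741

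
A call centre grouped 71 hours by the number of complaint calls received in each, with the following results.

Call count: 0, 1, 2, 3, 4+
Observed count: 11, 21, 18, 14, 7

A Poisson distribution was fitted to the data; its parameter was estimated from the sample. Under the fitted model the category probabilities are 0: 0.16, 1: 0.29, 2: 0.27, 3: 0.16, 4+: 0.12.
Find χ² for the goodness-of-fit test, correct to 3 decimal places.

0.976

Expected counts E_i = n·p_i: 71×0.16 = 11.36, 71×0.29 = 20.59, 71×0.27 = 19.17, 71×0.16 = 11.36, 71×0.12 = 8.52.
cat         O        E   (O−E)²/E
0          11    11.36     0.0114
1          21    20.59     0.0082
2          18    19.17     0.0714
3          14    11.36     0.6135
4+          7     8.52     0.2712
Sum = 0.976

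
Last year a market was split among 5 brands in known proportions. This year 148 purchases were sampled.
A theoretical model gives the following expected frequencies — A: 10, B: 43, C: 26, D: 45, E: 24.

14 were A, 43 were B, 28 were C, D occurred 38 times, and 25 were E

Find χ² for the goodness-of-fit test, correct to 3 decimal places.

2.884

cat         O        E   (O−E)²/E
A          14       10     1.6000
B          43       43     0.0000
C          28       26     0.1538
D          38       45     1.0889
E          25       24     0.0417
Sum = 2.884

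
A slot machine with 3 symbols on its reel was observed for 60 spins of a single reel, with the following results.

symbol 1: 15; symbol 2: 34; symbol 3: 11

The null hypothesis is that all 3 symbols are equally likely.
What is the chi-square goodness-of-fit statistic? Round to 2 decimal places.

15.10

Under H₀ each category has probability 1/3, so each expected count is 60/3 = 20.
χ² = (15−20)²/20 + (34−20)²/20 + (11−20)²/20
   = 1.250 + 9.800 + 4.050
Sum = 15.10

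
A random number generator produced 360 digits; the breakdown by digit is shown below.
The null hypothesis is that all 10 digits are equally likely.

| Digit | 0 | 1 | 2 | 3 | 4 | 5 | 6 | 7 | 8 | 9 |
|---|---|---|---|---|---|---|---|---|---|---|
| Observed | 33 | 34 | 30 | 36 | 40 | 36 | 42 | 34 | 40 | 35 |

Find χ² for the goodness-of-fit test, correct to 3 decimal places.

Expected count for each of the 10 categories: 360/10 = 36.
cat         O        E   (O−E)²/E
0          33       36     0.2500
1          34       36     0.1111
2          30       36     1.0000
3          36       36     0.0000
4          40       36     0.4444
5          36       36     0.0000
6          42       36     1.0000
7          34       36     0.1111
8          40       36     0.4444
9          35       36     0.0278
Sum = 3.389

3.389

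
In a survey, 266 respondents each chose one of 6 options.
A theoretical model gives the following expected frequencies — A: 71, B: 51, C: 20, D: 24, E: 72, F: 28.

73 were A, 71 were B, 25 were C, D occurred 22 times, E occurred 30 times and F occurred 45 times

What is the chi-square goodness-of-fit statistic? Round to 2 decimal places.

44.14

χ² = (73−71)²/71 + (71−51)²/51 + (25−20)²/20 + (22−24)²/24 + (30−72)²/72 + (45−28)²/28
   = 0.056 + 7.843 + 1.250 + 0.167 + 24.500 + 10.321
Sum = 44.14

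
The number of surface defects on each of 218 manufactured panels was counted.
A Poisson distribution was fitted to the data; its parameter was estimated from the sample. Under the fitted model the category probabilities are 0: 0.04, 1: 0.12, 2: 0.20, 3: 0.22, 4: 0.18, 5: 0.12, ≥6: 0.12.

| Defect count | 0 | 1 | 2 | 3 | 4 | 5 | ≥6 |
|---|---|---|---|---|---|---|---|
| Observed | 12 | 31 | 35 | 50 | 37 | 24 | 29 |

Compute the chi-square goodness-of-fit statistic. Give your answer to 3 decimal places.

Expected counts E_i = n·p_i: 218×0.04 = 8.72, 218×0.12 = 26.16, 218×0.20 = 43.6, 218×0.22 = 47.96, 218×0.18 = 39.24, 218×0.12 = 26.16, 218×0.12 = 26.16.
cat         O        E   (O−E)²/E
0          12     8.72     1.2338
1          31    26.16     0.8955
2          35     43.6     1.6963
3          50    47.96     0.0868
4          37    39.24     0.1279
5          24    26.16     0.1783
≥6         29    26.16     0.3083
Sum = 4.527

4.527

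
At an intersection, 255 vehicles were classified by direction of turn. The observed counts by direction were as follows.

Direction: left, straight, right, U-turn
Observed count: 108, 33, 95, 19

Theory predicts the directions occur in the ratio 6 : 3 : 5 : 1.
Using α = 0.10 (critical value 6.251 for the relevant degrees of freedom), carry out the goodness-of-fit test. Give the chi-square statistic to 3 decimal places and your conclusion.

8.118; reject

Ratio total = 15. Expected counts: 255×6/15 = 102, 255×3/15 = 51, 255×5/15 = 85, 255×1/15 = 17.
χ² = (108−102)²/102 + (33−51)²/51 + (95−85)²/85 + (19−17)²/17
   = 0.3529 + 6.3529 + 1.1765 + 0.2353
Sum = 8.118
df = 3. Since 8.118 > 6.251, we reject H₀.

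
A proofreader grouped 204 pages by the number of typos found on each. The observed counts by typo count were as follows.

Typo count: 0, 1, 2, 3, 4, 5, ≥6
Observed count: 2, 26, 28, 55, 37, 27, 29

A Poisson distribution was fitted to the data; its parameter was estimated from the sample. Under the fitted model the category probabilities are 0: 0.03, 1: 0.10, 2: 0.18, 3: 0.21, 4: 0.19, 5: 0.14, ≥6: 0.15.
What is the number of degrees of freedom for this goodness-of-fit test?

There are k = 7 categories and 1 parameter estimated from the data, so df = 7 − 1 − 1 = 5.

5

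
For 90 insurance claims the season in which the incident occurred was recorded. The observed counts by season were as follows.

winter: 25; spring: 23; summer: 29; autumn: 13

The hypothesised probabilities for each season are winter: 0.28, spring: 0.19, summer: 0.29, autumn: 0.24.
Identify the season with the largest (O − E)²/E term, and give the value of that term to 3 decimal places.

Expected counts E_i = n·p_i: 90×0.28 = 25.2, 90×0.19 = 17.1, 90×0.29 = 26.1, 90×0.24 = 21.6.
χ² = (25−25.2)²/25.2 + (23−17.1)²/17.1 + (29−26.1)²/26.1 + (13−21.6)²/21.6
   = 0.0016 + 2.0357 + 0.3222 + 3.4241
The largest term is for autumn: 3.424.

autumn, 3.424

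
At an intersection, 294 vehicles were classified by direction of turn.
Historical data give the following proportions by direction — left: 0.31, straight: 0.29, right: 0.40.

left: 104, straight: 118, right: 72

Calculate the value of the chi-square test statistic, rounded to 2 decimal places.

Expected counts E_i = n·p_i: 294×0.31 = 91.14, 294×0.29 = 85.26, 294×0.40 = 117.6.
left: (104 − 91.14)²/91.14 = 165.3796/91.14 = 1.815
straight: (118 − 85.26)²/85.26 = 1071.9076/85.26 = 12.572
right: (72 − 117.6)²/117.6 = 2079.36/117.6 = 17.682
Sum = 32.07

32.07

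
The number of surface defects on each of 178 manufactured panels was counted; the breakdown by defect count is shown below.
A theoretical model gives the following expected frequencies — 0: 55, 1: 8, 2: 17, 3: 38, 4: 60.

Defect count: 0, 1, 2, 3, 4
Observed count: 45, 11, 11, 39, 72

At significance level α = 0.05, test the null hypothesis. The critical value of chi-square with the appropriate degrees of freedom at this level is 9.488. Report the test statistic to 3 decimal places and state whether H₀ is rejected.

7.487; do not reject

χ² = (45−55)²/55 + (11−8)²/8 + (11−17)²/17 + (39−38)²/38 + (72−60)²/60
   = 1.8182 + 1.1250 + 2.1176 + 0.0263 + 2.4000
Sum = 7.487
df = 4. Since 7.487 < 9.488, we do not reject H₀.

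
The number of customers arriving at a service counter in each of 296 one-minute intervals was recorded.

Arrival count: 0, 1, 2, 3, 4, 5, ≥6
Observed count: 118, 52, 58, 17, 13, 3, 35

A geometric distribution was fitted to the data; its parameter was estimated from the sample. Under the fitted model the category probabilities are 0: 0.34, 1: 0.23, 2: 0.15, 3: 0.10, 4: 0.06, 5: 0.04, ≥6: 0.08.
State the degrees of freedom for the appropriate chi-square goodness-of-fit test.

5

There are k = 7 categories and 1 parameter estimated from the data, so df = 7 − 1 − 1 = 5.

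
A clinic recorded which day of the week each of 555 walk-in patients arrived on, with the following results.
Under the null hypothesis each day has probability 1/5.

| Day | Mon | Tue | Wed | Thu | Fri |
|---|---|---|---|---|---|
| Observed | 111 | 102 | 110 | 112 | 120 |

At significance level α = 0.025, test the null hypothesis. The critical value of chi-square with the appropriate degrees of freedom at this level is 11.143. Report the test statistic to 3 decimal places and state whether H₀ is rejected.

1.477; do not reject

Under H₀ each category has probability 1/5, so each expected count is 555/5 = 111.
Mon: (111 − 111)²/111 = 0/111 = 0.0000
Tue: (102 − 111)²/111 = 81/111 = 0.7297
Wed: (110 − 111)²/111 = 1/111 = 0.0090
Thu: (112 − 111)²/111 = 1/111 = 0.0090
Fri: (120 − 111)²/111 = 81/111 = 0.7297
Sum = 1.477
df = 4. Since 1.477 < 11.143, we do not reject H₀.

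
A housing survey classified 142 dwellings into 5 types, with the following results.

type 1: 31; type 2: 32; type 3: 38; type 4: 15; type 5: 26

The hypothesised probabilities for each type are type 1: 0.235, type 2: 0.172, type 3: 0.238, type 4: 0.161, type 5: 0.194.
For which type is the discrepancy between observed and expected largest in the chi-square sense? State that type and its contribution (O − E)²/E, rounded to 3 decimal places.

Expected counts E_i = n·p_i: 142×0.235 = 33.37, 142×0.172 = 24.424, 142×0.238 = 33.796, 142×0.161 = 22.862, 142×0.194 = 27.548.
cat         O        E   (O−E)²/E
type 1     31    33.37     0.1683
type 2     32   24.424     2.3500
type 3     38   33.796     0.5229
type 4     15   22.862     2.7037
type 5     26   27.548     0.0870
The largest term is for type 4: 2.704.

type 4, 2.704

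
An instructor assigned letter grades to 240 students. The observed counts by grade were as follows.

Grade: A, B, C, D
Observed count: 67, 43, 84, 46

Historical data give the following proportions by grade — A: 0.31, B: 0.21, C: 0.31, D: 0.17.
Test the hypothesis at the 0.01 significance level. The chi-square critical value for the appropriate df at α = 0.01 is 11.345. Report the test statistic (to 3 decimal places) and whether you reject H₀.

3.724; do not reject

Expected counts E_i = n·p_i: 240×0.31 = 74.4, 240×0.21 = 50.4, 240×0.31 = 74.4, 240×0.17 = 40.8.
χ² = (67−74.4)²/74.4 + (43−50.4)²/50.4 + (84−74.4)²/74.4 + (46−40.8)²/40.8
   = 0.7360 + 1.0865 + 1.2387 + 0.6627
Sum = 3.724
df = 3. Since 3.724 < 11.345, we do not reject H₀.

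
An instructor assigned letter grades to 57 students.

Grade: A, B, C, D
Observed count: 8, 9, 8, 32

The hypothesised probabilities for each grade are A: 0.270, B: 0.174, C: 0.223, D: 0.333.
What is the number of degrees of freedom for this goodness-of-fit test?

3

There are k = 4 categories and no parameters were estimated from the data, so df = 4 − 1 = 3.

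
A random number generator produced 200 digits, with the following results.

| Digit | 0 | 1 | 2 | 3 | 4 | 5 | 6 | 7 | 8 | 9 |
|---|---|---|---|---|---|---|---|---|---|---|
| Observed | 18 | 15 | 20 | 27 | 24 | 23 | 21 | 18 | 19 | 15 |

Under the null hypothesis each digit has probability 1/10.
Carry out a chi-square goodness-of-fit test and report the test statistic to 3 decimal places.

6.700

Expected count for each of the 10 categories: 200/10 = 20.
χ² = (18−20)²/20 + (15−20)²/20 + (20−20)²/20 + (27−20)²/20 + (24−20)²/20 + (23−20)²/20 + (21−20)²/20 + (18−20)²/20 + (19−20)²/20 + (15−20)²/20
   = 0.2000 + 1.2500 + 0.0000 + 2.4500 + 0.8000 + 0.4500 + 0.0500 + 0.2000 + 0.0500 + 1.2500
Sum = 6.700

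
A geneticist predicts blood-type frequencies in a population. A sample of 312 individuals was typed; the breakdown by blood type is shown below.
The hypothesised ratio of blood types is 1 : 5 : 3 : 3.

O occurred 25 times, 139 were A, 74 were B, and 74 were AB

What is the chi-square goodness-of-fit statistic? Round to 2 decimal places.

Ratio total = 12. Expected counts: 312×1/12 = 26, 312×5/12 = 130, 312×3/12 = 78, 312×3/12 = 78.
cat         O        E   (O−E)²/E
O          25       26      0.038
A         139      130      0.623
B          74       78      0.205
AB         74       78      0.205
Sum = 1.07

1.07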